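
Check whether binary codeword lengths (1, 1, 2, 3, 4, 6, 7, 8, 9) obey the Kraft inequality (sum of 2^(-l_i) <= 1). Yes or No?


Kraft sum = sum(2^(-l_i)) = 1.4668, need <= 1. Result: violated (a binary prefix-free code with these lengths cannot exist)

No


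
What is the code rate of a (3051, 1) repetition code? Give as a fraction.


Rate = k/n = 1/3051

1/3051


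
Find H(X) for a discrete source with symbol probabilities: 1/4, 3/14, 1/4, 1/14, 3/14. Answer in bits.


H = -sum(p_i * log2(p_i)). Terms: -(1/4)*log2(1/4) = 0.500000; -(3/14)*log2(3/14) = 0.476227; -(1/4)*log2(1/4) = 0.500000; -(1/14)*log2(1/14) = 0.271954; -(3/14)*log2(3/14) = 0.476227. H = 0.500000 + 0.476227 + 0.500000 + 0.271954 + 0.476227 = 2.2244

2.2244 bits


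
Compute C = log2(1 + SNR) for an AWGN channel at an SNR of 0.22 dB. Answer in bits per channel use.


SNR_linear = 10^(0.22/10) = 1.052; C = log2(1 + SNR_linear) = log2(1 + 1.052) = 1.037

1.037 bits/channel use


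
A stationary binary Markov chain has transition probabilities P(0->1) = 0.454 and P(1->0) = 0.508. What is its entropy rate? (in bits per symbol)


Stationary distribution: pi_0 = p10/(p01+p10) = 0.5281, pi_1 = 0.4719. Entropy rate H' = pi_0*H(p01) + pi_1*H(p10) = 0.5281*0.9939 + 0.4719*0.9998 = 0.9967

0.9967 bits/symbol


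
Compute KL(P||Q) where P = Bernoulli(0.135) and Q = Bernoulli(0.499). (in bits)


KL = p*log2(p/q) + (1-p)*log2((1-p)/(1-q)) = 0.135*log2(0.135/0.499) + 0.865*log2(0.865/0.501) = 0.4269

0.4269 bits


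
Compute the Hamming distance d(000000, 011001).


Count differing positions: . ^ ^ . . ^ = 3 differences

3


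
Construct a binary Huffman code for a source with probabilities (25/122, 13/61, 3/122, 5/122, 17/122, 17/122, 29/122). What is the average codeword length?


Huffman construction (repeatedly merge the two least-probable nodes; each merge adds 1 bit to every symbol beneath it): 3/122 + 5/122 = 4/61; 4/61 + 17/122 = 25/122; 17/122 + 25/122 = 21/61; 25/122 + 13/61 = 51/122; 29/122 + 21/61 = 71/122; 51/122 + 71/122 = 1. Resulting codeword lengths (in the order the probabilities were given): (3, 2, 4, 4, 3, 3, 2). L_avg = sum(p_i * l_i) = 25/122*3 + 13/61*2 + 3/122*4 + 5/122*4 + 17/122*3 + 17/122*3 + 29/122*2 = 319/122 = 2.6148

2.6148 bits


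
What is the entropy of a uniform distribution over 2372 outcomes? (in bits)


H = log2(n) = log2(2372) = 11.2119

11.2119 bits


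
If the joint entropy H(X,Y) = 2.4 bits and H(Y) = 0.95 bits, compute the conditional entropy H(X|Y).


H(X|Y) = H(X,Y) - H(Y) = 2.4 - 0.95 = 1.45

1.45 bits


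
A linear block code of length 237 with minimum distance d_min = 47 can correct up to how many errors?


Correction capability = floor((d-1)/2) = floor((47-1)/2) = 23

23 errors


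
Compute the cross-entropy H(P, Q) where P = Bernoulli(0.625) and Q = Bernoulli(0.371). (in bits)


H(P,Q) = -p*log2(q) - (1-p)*log2(1-q). -0.625*log2(0.371) = 0.894068; -0.375*log2(0.629) = 0.250826. H(P,Q) = 0.894068 + 0.250826 = 1.1449

1.1449 bits


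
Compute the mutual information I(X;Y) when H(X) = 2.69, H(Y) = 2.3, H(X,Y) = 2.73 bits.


I(X;Y) = H(X) + H(Y) - H(X,Y) = 2.69 + 2.3 - 2.73 = 2.26

2.26 bits


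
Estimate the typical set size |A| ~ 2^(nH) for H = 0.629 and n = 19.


log2|A_typical| = nH = 19 * 0.629 = 11.951, so |A_typical| ~ 2^11.951 = 3.959e+03

3.959e+03


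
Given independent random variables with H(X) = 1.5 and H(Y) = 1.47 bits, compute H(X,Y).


For independent variables, H(X,Y) = H(X) + H(Y) = 1.5 + 1.47 = 2.97

2.97 bits


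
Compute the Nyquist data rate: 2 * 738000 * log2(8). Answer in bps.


Rate = 2 * B * log2(M) = 2 * 738000 * 3.0 = 4428000.0

4428000.0 bps


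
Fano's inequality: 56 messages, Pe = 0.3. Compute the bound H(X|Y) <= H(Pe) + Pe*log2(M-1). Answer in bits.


H(Pe) = -Pe*log2(Pe) - (1-Pe)*log2(1-Pe) = -0.3*log2(0.3) - 0.7*log2(0.7) = 0.521090 + 0.360201 = 0.8813. Pe*log2(M-1) = 0.3*log2(55) = 1.734408. Bound = H(Pe) + Pe*log2(M-1) = 0.521090 + 0.360201 + 1.734408 = 2.6157

2.6157 bits


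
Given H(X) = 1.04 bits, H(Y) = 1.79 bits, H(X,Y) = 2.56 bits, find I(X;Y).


I(X;Y) = H(X) + H(Y) - H(X,Y) = 1.04 + 1.79 - 2.56 = 0.27

0.27 bits


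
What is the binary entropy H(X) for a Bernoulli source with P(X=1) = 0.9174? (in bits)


H = -p*log2(p) - (1-p)*log2(1-p). -0.9174*log2(0.9174) = 0.114104; -0.0826*log2(0.0826) = 0.297171. H = 0.114104 + 0.297171 = 0.4113

0.4113 bits


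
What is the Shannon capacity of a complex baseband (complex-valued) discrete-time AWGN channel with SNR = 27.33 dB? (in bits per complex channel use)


SNR_linear = 10^(27.33/10) = 540.7543; C = log2(1 + SNR_linear) = log2(1 + 540.7543) = 9.0815

9.0815 bits/channel use


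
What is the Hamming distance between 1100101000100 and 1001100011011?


Count differing positions: . ^ . ^ . . ^ . ^ ^ ^ ^ ^ = 8 differences

8


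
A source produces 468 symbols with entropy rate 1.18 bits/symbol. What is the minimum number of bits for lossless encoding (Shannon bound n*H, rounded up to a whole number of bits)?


Minimum bits >= n * H = 468 * 1.18 = 552.24, rounded up to a whole number of bits = 553

553 bits


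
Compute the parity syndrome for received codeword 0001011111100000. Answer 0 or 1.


Syndrome = XOR of all bits = 0 XOR 0 XOR 0 XOR 1 XOR 0 XOR 1 XOR 1 XOR 1 XOR 1 XOR 1 XOR 1 XOR 0 XOR 0 XOR 0 XOR 0 XOR 0 = 1

1


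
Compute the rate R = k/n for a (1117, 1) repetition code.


Rate = k/n = 1/1117

1/1117


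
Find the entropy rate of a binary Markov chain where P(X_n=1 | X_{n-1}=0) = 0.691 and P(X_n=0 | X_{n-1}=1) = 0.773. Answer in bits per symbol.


Stationary distribution: pi_0 = p10/(p01+p10) = 0.528, pi_1 = 0.472. Entropy rate H' = pi_0*H(p01) + pi_1*H(p10) = 0.528*0.892 + 0.472*0.7727 = 0.8357

0.8357 bits/symbol


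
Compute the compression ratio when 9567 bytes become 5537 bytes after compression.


Ratio = original / compressed = 9567 / 5537 = 1.7278

1.7278


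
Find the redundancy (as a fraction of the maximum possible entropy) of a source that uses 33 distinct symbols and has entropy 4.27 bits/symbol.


H_max = log2(K) = log2(33) = 5.0444 bits/symbol. Redundancy = 1 - H/H_max = 1 - 4.27/5.0444 = 1 - 0.8465 = 0.1535

0.1535


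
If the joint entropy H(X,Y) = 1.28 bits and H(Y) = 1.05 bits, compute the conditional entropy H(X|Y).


H(X|Y) = H(X,Y) - H(Y) = 1.28 - 1.05 = 0.23

0.23 bits


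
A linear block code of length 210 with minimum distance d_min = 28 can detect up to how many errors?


Detection capability = d_min - 1 = 28 - 1 = 27

27 errors


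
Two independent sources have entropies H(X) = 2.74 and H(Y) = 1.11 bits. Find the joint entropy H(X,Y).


For independent variables, H(X,Y) = H(X) + H(Y) = 2.74 + 1.11 = 3.85

3.85 bits


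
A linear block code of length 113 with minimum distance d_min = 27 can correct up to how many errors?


Correction capability = floor((d-1)/2) = floor((27-1)/2) = 13

13 errors


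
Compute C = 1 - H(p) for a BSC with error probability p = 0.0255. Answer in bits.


H(p) = -p*log2(p) - (1-p)*log2(1-p) = -0.0255*log2(0.0255) - 0.9745*log2(0.9745) = 0.134981 + 0.036316 = 0.1713. C = 1 - H(p) = 1 - 0.1713 = 0.8287

0.8287 bits


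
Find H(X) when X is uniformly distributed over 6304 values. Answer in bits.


H = log2(n) = log2(6304) = 12.6221

12.6221 bits


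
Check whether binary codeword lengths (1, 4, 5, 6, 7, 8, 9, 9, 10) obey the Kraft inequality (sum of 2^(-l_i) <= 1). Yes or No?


Kraft sum = sum(2^(-l_i)) = 0.626, need <= 1. Result: satisfied (a binary prefix-free code with these lengths exists)

Yes


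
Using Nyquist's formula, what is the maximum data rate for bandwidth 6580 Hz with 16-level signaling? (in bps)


Rate = 2 * B * log2(M) = 2 * 6580 * 4.0 = 52640.0

52640.0 bps


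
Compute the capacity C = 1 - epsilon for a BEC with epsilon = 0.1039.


C = 1 - epsilon = 1 - 0.1039 = 0.8961

0.8961 bits


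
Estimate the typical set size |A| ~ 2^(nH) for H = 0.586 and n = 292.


log2|A_typical| = nH = 292 * 0.586 = 171.112, so |A_typical| ~ 2^171.112 = 3.235e+51

3.235e+51


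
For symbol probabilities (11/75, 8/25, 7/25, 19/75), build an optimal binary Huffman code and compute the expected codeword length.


Huffman construction (repeatedly merge the two least-probable nodes; each merge adds 1 bit to every symbol beneath it): 11/75 + 19/75 = 2/5; 7/25 + 8/25 = 3/5; 2/5 + 3/5 = 1. Resulting codeword lengths (in the order the probabilities were given): (2, 2, 2, 2). L_avg = sum(p_i * l_i) = 11/75*2 + 8/25*2 + 7/25*2 + 19/75*2 = 2

2.0 bits


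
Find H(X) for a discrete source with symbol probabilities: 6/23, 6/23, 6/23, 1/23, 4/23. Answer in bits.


H = -sum(p_i * log2(p_i)). Terms: -(6/23)*log2(6/23) = 0.505722; -(6/23)*log2(6/23) = 0.505722; -(6/23)*log2(6/23) = 0.505722; -(1/23)*log2(1/23) = 0.196677; -(4/23)*log2(4/23) = 0.438880. H = 0.505722 + 0.505722 + 0.505722 + 0.196677 + 0.438880 = 2.1527

2.1527 bits


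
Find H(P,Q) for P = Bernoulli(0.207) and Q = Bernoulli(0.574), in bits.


H(P,Q) = -p*log2(q) - (1-p)*log2(1-q). -0.207*log2(0.574) = 0.165782; -0.793*log2(0.426) = 0.976242. H(P,Q) = 0.165782 + 0.976242 = 1.142

1.142 bits


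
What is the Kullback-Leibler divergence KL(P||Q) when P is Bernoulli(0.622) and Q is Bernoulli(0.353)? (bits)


KL = p*log2(p/q) + (1-p)*log2((1-p)/(1-q)) = 0.622*log2(0.622/0.353) + 0.378*log2(0.378/0.647) = 0.2152

0.2152 bits


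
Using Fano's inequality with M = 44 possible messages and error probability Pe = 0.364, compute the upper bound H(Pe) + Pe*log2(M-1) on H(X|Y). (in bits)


H(Pe) = -Pe*log2(Pe) - (1-Pe)*log2(1-Pe) = -0.364*log2(0.364) - 0.636*log2(0.636) = 0.530708 + 0.415245 = 0.946. Pe*log2(M-1) = 0.364*log2(43) = 1.975160. Bound = H(Pe) + Pe*log2(M-1) = 0.530708 + 0.415245 + 1.975160 = 2.9211

2.9211 bits


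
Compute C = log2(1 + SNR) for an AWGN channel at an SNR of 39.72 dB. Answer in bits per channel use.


SNR_linear = 10^(39.72/10) = 9375.6201; C = log2(1 + SNR_linear) = log2(1 + 9375.6201) = 13.1949

13.1949 bits/channel use


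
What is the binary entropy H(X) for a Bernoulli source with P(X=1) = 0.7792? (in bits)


H = -p*log2(p) - (1-p)*log2(1-p). -0.7792*log2(0.7792) = 0.280461; -0.2208*log2(0.2208) = 0.481165. H = 0.280461 + 0.481165 = 0.7616

0.7616 bits


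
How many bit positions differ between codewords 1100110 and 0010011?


Count differing positions: ^ ^ ^ . ^ . ^ = 5 differences

5


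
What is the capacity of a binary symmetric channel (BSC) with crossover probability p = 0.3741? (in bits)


H(p) = -p*log2(p) - (1-p)*log2(1-p) = -0.3741*log2(0.3741) - 0.6259*log2(0.6259) = 0.530662 + 0.423106 = 0.9538. C = 1 - H(p) = 1 - 0.9538 = 0.0462

0.0462 bits


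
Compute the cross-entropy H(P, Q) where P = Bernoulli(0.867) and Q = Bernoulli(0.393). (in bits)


H(P,Q) = -p*log2(q) - (1-p)*log2(1-q). -0.867*log2(0.393) = 1.168195; -0.133*log2(0.607) = 0.095791. H(P,Q) = 1.168195 + 0.095791 = 1.264

1.264 bits


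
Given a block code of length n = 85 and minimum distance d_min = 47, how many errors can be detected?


Detection capability = d_min - 1 = 47 - 1 = 46

46 errors


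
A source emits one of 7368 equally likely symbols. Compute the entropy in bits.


H = log2(n) = log2(7368) = 12.8471

12.8471 bits


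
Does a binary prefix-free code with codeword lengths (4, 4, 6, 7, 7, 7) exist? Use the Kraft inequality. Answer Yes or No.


Kraft sum = sum(2^(-l_i)) = 0.1641, need <= 1. Result: satisfied (a binary prefix-free code with these lengths exists)

Yes


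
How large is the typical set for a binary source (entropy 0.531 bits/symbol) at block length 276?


log2|A_typical| = nH = 276 * 0.531 = 146.556, so |A_typical| ~ 2^146.556 = 1.311e+44

1.311e+44


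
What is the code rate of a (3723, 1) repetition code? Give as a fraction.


Rate = k/n = 1/3723

1/3723


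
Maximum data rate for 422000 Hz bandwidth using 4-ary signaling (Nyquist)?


Rate = 2 * B * log2(M) = 2 * 422000 * 2.0 = 1688000.0

1688000.0 bps


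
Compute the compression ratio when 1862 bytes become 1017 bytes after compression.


Ratio = original / compressed = 1862 / 1017 = 1.8309

1.8309


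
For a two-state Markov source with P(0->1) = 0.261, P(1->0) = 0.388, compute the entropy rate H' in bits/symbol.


Stationary distribution: pi_0 = p10/(p01+p10) = 0.5978, pi_1 = 0.4022. Entropy rate H' = pi_0*H(p01) + pi_1*H(p10) = 0.5978*0.8283 + 0.4022*0.9635 = 0.8826

0.8826 bits/symbol


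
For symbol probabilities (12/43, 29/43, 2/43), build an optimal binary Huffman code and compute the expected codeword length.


Huffman construction (repeatedly merge the two least-probable nodes; each merge adds 1 bit to every symbol beneath it): 2/43 + 12/43 = 14/43; 14/43 + 29/43 = 1. Resulting codeword lengths (in the order the probabilities were given): (2, 1, 2). L_avg = sum(p_i * l_i) = 12/43*2 + 29/43*1 + 2/43*2 = 57/43 = 1.3256

1.3256 bits


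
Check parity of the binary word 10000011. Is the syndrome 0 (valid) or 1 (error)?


Syndrome = XOR of all bits = 1 XOR 0 XOR 0 XOR 0 XOR 0 XOR 0 XOR 1 XOR 1 = 1

1


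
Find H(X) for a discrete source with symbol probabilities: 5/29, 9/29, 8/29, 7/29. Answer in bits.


H = -sum(p_i * log2(p_i)). Terms: -(5/29)*log2(5/29) = 0.437251; -(9/29)*log2(9/29) = 0.523879; -(8/29)*log2(8/29) = 0.512546; -(7/29)*log2(7/29) = 0.494979. H = 0.437251 + 0.523879 + 0.512546 + 0.494979 = 1.9687

1.9687 bits


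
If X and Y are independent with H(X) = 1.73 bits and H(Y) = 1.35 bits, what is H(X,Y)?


For independent variables, H(X,Y) = H(X) + H(Y) = 1.73 + 1.35 = 3.08

3.08 bits


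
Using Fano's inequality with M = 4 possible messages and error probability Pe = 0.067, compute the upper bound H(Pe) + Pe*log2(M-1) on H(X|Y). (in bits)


H(Pe) = -Pe*log2(Pe) - (1-Pe)*log2(1-Pe) = -0.067*log2(0.067) - 0.933*log2(0.933) = 0.261280 + 0.093348 = 0.3546. Pe*log2(M-1) = 0.067*log2(3) = 0.106192. Bound = H(Pe) + Pe*log2(M-1) = 0.261280 + 0.093348 + 0.106192 = 0.4608

0.4608 bits


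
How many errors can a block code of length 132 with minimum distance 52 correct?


Correction capability = floor((d-1)/2) = floor((52-1)/2) = 25

25 errors


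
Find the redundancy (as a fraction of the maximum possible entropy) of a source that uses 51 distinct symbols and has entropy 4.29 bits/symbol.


H_max = log2(K) = log2(51) = 5.6724 bits/symbol. Redundancy = 1 - H/H_max = 1 - 4.29/5.6724 = 1 - 0.7563 = 0.2437

0.2437


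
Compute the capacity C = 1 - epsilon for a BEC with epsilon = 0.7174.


C = 1 - epsilon = 1 - 0.7174 = 0.2826

0.2826 bits


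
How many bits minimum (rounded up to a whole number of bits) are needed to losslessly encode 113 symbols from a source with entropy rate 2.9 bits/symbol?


Minimum bits >= n * H = 113 * 2.9 = 327.7, rounded up to a whole number of bits = 328

328 bits


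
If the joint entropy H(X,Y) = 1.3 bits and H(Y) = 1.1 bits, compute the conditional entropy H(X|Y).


H(X|Y) = H(X,Y) - H(Y) = 1.3 - 1.1 = 0.2

0.2 bits


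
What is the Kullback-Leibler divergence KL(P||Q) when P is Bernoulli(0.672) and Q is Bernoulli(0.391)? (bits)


KL = p*log2(p/q) + (1-p)*log2((1-p)/(1-q)) = 0.672*log2(0.672/0.391) + 0.328*log2(0.328/0.609) = 0.2322

0.2322 bits


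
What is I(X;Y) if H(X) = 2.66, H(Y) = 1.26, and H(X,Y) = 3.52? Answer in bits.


I(X;Y) = H(X) + H(Y) - H(X,Y) = 2.66 + 1.26 - 3.52 = 0.4

0.4 bits


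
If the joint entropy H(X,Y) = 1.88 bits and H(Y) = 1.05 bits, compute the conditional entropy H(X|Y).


H(X|Y) = H(X,Y) - H(Y) = 1.88 - 1.05 = 0.83

0.83 bits


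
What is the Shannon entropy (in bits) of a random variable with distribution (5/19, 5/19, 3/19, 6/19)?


H = -sum(p_i * log2(p_i)). Terms: -(5/19)*log2(5/19) = 0.506842; -(5/19)*log2(5/19) = 0.506842; -(3/19)*log2(3/19) = 0.420468; -(6/19)*log2(6/19) = 0.525147. H = 0.506842 + 0.506842 + 0.420468 + 0.525147 = 1.9593

1.9593 bits


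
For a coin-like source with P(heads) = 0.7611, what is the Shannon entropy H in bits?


H = -p*log2(p) - (1-p)*log2(1-p). -0.7611*log2(0.7611) = 0.299753; -0.2389*log2(0.2389) = 0.493453. H = 0.299753 + 0.493453 = 0.7932

0.7932 bits


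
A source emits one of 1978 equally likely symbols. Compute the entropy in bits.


H = log2(n) = log2(1978) = 10.9498

10.9498 bits


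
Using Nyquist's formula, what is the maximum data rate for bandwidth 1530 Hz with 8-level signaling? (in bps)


Rate = 2 * B * log2(M) = 2 * 1530 * 3.0 = 9180.0

9180.0 bps


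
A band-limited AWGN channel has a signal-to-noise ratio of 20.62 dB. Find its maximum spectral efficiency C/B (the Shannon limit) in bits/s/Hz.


SNR_linear = 10^(20.62/10) = 115.3453; C/B = log2(1 + SNR_linear) = log2(1 + 115.3453) = 6.8623

6.8623 bits/s/Hz


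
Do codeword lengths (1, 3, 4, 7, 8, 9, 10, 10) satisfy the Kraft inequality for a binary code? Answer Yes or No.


Kraft sum = sum(2^(-l_i)) = 0.7031, need <= 1. Result: satisfied (a binary prefix-free code with these lengths exists)

Yes


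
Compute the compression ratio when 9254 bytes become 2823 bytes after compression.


Ratio = original / compressed = 9254 / 2823 = 3.2781

3.2781


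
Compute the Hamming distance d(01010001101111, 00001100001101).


Count differing positions: . ^ . ^ ^ ^ . ^ ^ . . . ^ . = 7 differences

7


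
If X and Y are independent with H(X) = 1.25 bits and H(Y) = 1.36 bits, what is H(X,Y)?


For independent variables, H(X,Y) = H(X) + H(Y) = 1.25 + 1.36 = 2.61

2.61 bits


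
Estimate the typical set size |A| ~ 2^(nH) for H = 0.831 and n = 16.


log2|A_typical| = nH = 16 * 0.831 = 13.296, so |A_typical| ~ 2^13.296 = 1.006e+04

1.006e+04


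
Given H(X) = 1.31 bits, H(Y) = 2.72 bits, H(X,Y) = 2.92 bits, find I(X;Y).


I(X;Y) = H(X) + H(Y) - H(X,Y) = 1.31 + 2.72 - 2.92 = 1.11

1.11 bits


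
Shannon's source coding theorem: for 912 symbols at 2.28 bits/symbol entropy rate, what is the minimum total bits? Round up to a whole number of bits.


Minimum bits >= n * H = 912 * 2.28 = 2079.36, rounded up to a whole number of bits = 2080

2080 bits


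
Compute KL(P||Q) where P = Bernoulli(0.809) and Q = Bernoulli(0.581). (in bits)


KL = p*log2(p/q) + (1-p)*log2((1-p)/(1-q)) = 0.809*log2(0.809/0.581) + 0.191*log2(0.191/0.419) = 0.1699

0.1699 bits


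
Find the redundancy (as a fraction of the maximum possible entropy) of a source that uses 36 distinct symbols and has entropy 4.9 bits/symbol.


H_max = log2(K) = log2(36) = 5.1699 bits/symbol. Redundancy = 1 - H/H_max = 1 - 4.9/5.1699 = 1 - 0.9478 = 0.0522

0.0522


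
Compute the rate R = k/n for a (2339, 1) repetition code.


Rate = k/n = 1/2339

1/2339


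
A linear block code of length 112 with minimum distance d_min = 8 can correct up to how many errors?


Correction capability = floor((d-1)/2) = floor((8-1)/2) = 3

3 errors


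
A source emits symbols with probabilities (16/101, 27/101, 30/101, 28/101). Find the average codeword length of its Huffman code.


Huffman construction (repeatedly merge the two least-probable nodes; each merge adds 1 bit to every symbol beneath it): 16/101 + 27/101 = 43/101; 28/101 + 30/101 = 58/101; 43/101 + 58/101 = 1. Resulting codeword lengths (in the order the probabilities were given): (2, 2, 2, 2). L_avg = sum(p_i * l_i) = 16/101*2 + 27/101*2 + 30/101*2 + 28/101*2 = 2

2.0 bits


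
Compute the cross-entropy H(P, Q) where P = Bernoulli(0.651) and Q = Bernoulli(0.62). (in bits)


H(P,Q) = -p*log2(q) - (1-p)*log2(1-q). -0.651*log2(0.62) = 0.448969; -0.349*log2(0.38) = 0.487179. H(P,Q) = 0.448969 + 0.487179 = 0.9361

0.9361 bits


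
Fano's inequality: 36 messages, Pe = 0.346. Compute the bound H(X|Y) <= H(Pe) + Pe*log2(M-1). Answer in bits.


H(Pe) = -Pe*log2(Pe) - (1-Pe)*log2(1-Pe) = -0.346*log2(0.346) - 0.654*log2(0.654) = 0.529780 + 0.400665 = 0.9304. Pe*log2(M-1) = 0.346*log2(35) = 1.774732. Bound = H(Pe) + Pe*log2(M-1) = 0.529780 + 0.400665 + 1.774732 = 2.7052

2.7052 bits


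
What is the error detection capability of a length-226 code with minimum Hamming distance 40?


Detection capability = d_min - 1 = 40 - 1 = 39

39 errors


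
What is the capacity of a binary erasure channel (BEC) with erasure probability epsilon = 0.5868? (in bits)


C = 1 - epsilon = 1 - 0.5868 = 0.4132

0.4132 bits


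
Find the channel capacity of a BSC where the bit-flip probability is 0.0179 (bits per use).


H(p) = -p*log2(p) - (1-p)*log2(1-p) = -0.0179*log2(0.0179) - 0.9821*log2(0.9821) = 0.103890 + 0.025592 = 0.1295. C = 1 - H(p) = 1 - 0.1295 = 0.8705

0.8705 bits


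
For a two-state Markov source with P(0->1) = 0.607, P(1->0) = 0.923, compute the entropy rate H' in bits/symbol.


Stationary distribution: pi_0 = p10/(p01+p10) = 0.6033, pi_1 = 0.3967. Entropy rate H' = pi_0*H(p01) + pi_1*H(p10) = 0.6033*0.9667 + 0.3967*0.3915 = 0.7385

0.7385 bits/symbol


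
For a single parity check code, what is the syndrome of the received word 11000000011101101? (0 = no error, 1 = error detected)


Syndrome = XOR of all bits = 1 XOR 1 XOR 0 XOR 0 XOR 0 XOR 0 XOR 0 XOR 0 XOR 0 XOR 1 XOR 1 XOR 1 XOR 0 XOR 1 XOR 1 XOR 0 XOR 1 = 0

0


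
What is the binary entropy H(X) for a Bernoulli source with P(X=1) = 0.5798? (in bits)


H = -p*log2(p) - (1-p)*log2(1-p). -0.5798*log2(0.5798) = 0.455939; -0.4202*log2(0.4202) = 0.525608. H = 0.455939 + 0.525608 = 0.9815

0.9815 bits


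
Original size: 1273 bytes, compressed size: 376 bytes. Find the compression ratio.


Ratio = original / compressed = 1273 / 376 = 3.3856

3.3856


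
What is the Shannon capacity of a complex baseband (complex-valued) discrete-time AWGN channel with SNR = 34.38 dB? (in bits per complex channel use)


SNR_linear = 10^(34.38/10) = 2741.5742; C = log2(1 + SNR_linear) = log2(1 + 2741.5742) = 11.4213

11.4213 bits/channel use


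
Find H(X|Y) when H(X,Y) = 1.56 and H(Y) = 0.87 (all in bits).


H(X|Y) = H(X,Y) - H(Y) = 1.56 - 0.87 = 0.69

0.69 bits


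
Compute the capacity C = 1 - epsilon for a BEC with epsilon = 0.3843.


C = 1 - epsilon = 1 - 0.3843 = 0.6157

0.6157 bits


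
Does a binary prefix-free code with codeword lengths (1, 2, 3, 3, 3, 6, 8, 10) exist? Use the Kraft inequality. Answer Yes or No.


Kraft sum = sum(2^(-l_i)) = 1.1455, need <= 1. Result: violated (a binary prefix-free code with these lengths cannot exist)

No


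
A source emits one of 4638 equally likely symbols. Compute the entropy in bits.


H = log2(n) = log2(4638) = 12.1793

12.1793 bits


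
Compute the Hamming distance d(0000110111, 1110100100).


Count differing positions: ^ ^ ^ . . ^ . . ^ ^ = 6 differences

6


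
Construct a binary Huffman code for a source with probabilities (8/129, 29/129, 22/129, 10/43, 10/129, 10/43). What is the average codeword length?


Huffman construction (repeatedly merge the two least-probable nodes; each merge adds 1 bit to every symbol beneath it): 8/129 + 10/129 = 6/43; 6/43 + 22/129 = 40/129; 29/129 + 10/43 = 59/129; 10/43 + 40/129 = 70/129; 59/129 + 70/129 = 1. Resulting codeword lengths (in the order the probabilities were given): (4, 2, 3, 2, 4, 2). L_avg = sum(p_i * l_i) = 8/129*4 + 29/129*2 + 22/129*3 + 10/43*2 + 10/129*4 + 10/43*2 = 316/129 = 2.4496

2.4496 bits


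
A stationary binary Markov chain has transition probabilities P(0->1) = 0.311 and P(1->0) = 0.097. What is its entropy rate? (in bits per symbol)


Stationary distribution: pi_0 = p10/(p01+p10) = 0.2377, pi_1 = 0.7623. Entropy rate H' = pi_0*H(p01) + pi_1*H(p10) = 0.2377*0.8943 + 0.7623*0.4594 = 0.5628

0.5628 bits/symbol


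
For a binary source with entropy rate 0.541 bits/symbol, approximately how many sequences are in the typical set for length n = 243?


log2|A_typical| = nH = 243 * 0.541 = 131.463, so |A_typical| ~ 2^131.463 = 3.752e+39

3.752e+39


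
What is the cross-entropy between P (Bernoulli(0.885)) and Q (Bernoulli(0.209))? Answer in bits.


H(P,Q) = -p*log2(q) - (1-p)*log2(1-q). -0.885*log2(0.209) = 1.998706; -0.115*log2(0.791) = 0.038899. H(P,Q) = 1.998706 + 0.038899 = 2.0376

2.0376 bits


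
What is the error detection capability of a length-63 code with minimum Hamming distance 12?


Detection capability = d_min - 1 = 12 - 1 = 11

11 errors


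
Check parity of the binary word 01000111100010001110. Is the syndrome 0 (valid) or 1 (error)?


Syndrome = XOR of all bits = 0 XOR 1 XOR 0 XOR 0 XOR 0 XOR 1 XOR 1 XOR 1 XOR 1 XOR 0 XOR 0 XOR 0 XOR 1 XOR 0 XOR 0 XOR 0 XOR 1 XOR 1 XOR 1 XOR 0 = 1

1


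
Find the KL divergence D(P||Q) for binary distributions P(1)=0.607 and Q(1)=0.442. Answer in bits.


KL = p*log2(p/q) + (1-p)*log2((1-p)/(1-q)) = 0.607*log2(0.607/0.442) + 0.393*log2(0.393/0.558) = 0.079

0.079 bits


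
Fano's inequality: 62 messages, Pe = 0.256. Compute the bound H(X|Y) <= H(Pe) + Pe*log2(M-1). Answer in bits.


H(Pe) = -Pe*log2(Pe) - (1-Pe)*log2(1-Pe) = -0.256*log2(0.256) - 0.744*log2(0.744) = 0.503241 + 0.317409 = 0.8207. Pe*log2(M-1) = 0.256*log2(61) = 1.518269. Bound = H(Pe) + Pe*log2(M-1) = 0.503241 + 0.317409 + 1.518269 = 2.3389

2.3389 bits


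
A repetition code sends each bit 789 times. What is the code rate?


Rate = k/n = 1/789

1/789


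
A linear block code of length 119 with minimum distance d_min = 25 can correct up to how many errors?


Correction capability = floor((d-1)/2) = floor((25-1)/2) = 12

12 errors


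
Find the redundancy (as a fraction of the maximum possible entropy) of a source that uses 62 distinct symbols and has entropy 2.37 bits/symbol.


H_max = log2(K) = log2(62) = 5.9542 bits/symbol. Redundancy = 1 - H/H_max = 1 - 2.37/5.9542 = 1 - 0.398 = 0.602

0.602


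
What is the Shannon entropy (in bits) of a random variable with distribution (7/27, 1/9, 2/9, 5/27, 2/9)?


H = -sum(p_i * log2(p_i)). Terms: -(7/27)*log2(7/27) = 0.504916; -(1/9)*log2(1/9) = 0.352214; -(2/9)*log2(2/9) = 0.482206; -(5/27)*log2(5/27) = 0.450548; -(2/9)*log2(2/9) = 0.482206. H = 0.504916 + 0.352214 + 0.482206 + 0.450548 + 0.482206 = 2.2721

2.2721 bits


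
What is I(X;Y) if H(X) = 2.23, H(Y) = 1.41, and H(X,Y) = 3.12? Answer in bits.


I(X;Y) = H(X) + H(Y) - H(X,Y) = 2.23 + 1.41 - 3.12 = 0.52

0.52 bits


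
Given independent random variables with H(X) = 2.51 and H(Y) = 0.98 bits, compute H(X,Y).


For independent variables, H(X,Y) = H(X) + H(Y) = 2.51 + 0.98 = 3.49

3.49 bits


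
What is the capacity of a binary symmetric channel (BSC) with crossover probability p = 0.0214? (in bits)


H(p) = -p*log2(p) - (1-p)*log2(1-p) = -0.0214*log2(0.0214) - 0.9786*log2(0.9786) = 0.118690 + 0.030541 = 0.1492. C = 1 - H(p) = 1 - 0.1492 = 0.8508

0.8508 bits


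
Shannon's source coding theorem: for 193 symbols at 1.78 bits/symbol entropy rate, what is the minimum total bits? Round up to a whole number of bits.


Minimum bits >= n * H = 193 * 1.78 = 343.54, rounded up to a whole number of bits = 344

344 bits


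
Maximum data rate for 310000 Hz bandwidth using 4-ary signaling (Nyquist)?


Rate = 2 * B * log2(M) = 2 * 310000 * 2.0 = 1240000.0

1240000.0 bps


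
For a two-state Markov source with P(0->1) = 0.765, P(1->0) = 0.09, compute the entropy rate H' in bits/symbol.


Stationary distribution: pi_0 = p10/(p01+p10) = 0.1053, pi_1 = 0.8947. Entropy rate H' = pi_0*H(p01) + pi_1*H(p10) = 0.1053*0.7866 + 0.8947*0.4365 = 0.4733

0.4733 bits/symbol


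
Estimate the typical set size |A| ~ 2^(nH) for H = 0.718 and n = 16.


log2|A_typical| = nH = 16 * 0.718 = 11.488, so |A_typical| ~ 2^11.488 = 2.872e+03

2.872e+03


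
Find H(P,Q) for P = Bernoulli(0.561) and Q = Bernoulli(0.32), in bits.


H(P,Q) = -p*log2(q) - (1-p)*log2(1-q). -0.561*log2(0.32) = 0.922203; -0.439*log2(0.68) = 0.244257. H(P,Q) = 0.922203 + 0.244257 = 1.1665

1.1665 bits


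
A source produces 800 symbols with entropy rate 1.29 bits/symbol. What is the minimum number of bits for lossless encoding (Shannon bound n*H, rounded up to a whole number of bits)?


Minimum bits >= n * H = 800 * 1.29 = 1032.0, rounded up to a whole number of bits = 1032

1032 bits


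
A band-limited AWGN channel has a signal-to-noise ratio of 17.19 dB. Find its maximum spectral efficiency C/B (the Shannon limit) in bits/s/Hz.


SNR_linear = 10^(17.19/10) = 52.36; C/B = log2(1 + SNR_linear) = log2(1 + 52.36) = 5.7377

5.7377 bits/s/Hz


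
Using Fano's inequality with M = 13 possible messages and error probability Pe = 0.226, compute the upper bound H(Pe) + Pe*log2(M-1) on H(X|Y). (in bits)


H(Pe) = -Pe*log2(Pe) - (1-Pe)*log2(1-Pe) = -0.226*log2(0.226) - 0.774*log2(0.774) = 0.484907 + 0.286066 = 0.771. Pe*log2(M-1) = 0.226*log2(12) = 0.810202. Bound = H(Pe) + Pe*log2(M-1) = 0.484907 + 0.286066 + 0.810202 = 1.5812

1.5812 bits


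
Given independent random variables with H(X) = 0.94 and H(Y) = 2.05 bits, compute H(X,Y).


For independent variables, H(X,Y) = H(X) + H(Y) = 0.94 + 2.05 = 2.99

2.99 bits


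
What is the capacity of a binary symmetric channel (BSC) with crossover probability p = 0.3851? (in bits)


H(p) = -p*log2(p) - (1-p)*log2(1-p) = -0.3851*log2(0.3851) - 0.6149*log2(0.6149) = 0.530165 + 0.431399 = 0.9616. C = 1 - H(p) = 1 - 0.9616 = 0.0384

0.0384 bits


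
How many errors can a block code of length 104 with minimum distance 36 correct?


Correction capability = floor((d-1)/2) = floor((36-1)/2) = 17

17 errors


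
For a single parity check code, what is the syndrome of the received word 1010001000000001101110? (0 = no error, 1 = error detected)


Syndrome = XOR of all bits = 1 XOR 0 XOR 1 XOR 0 XOR 0 XOR 0 XOR 1 XOR 0 XOR 0 XOR 0 XOR 0 XOR 0 XOR 0 XOR 0 XOR 0 XOR 1 XOR 1 XOR 0 XOR 1 XOR 1 XOR 1 XOR 0 = 0

0


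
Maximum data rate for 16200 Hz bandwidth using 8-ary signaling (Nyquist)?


Rate = 2 * B * log2(M) = 2 * 16200 * 3.0 = 97200.0

97200.0 bps


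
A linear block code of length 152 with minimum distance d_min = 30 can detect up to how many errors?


Detection capability = d_min - 1 = 30 - 1 = 29

29 errors


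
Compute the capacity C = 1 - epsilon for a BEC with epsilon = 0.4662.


C = 1 - epsilon = 1 - 0.4662 = 0.5338

0.5338 bits


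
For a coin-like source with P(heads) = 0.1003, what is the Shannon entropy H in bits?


H = -p*log2(p) - (1-p)*log2(1-p). -0.1003*log2(0.1003) = 0.332756; -0.8997*log2(0.8997) = 0.137190. H = 0.332756 + 0.137190 = 0.4699

0.4699 bits


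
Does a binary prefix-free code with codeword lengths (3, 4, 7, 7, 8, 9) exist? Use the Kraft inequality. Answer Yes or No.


Kraft sum = sum(2^(-l_i)) = 0.209, need <= 1. Result: satisfied (a binary prefix-free code with these lengths exists)

Yes


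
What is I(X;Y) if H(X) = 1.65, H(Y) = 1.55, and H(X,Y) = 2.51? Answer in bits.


I(X;Y) = H(X) + H(Y) - H(X,Y) = 1.65 + 1.55 - 2.51 = 0.69

0.69 bits


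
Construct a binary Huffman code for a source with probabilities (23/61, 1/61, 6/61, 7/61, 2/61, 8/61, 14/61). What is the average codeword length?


Huffman construction (repeatedly merge the two least-probable nodes; each merge adds 1 bit to every symbol beneath it): 1/61 + 2/61 = 3/61; 3/61 + 6/61 = 9/61; 7/61 + 8/61 = 15/61; 9/61 + 14/61 = 23/61; 15/61 + 23/61 = 38/61; 23/61 + 38/61 = 1. Resulting codeword lengths (in the order the probabilities were given): (2, 4, 3, 3, 4, 3, 2). L_avg = sum(p_i * l_i) = 23/61*2 + 1/61*4 + 6/61*3 + 7/61*3 + 2/61*4 + 8/61*3 + 14/61*2 = 149/61 = 2.4426

2.4426 bits


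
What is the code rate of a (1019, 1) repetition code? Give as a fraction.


Rate = k/n = 1/1019

1/1019


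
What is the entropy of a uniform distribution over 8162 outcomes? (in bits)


H = log2(n) = log2(8162) = 12.9947

12.9947 bits


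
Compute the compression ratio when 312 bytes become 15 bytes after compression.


Ratio = original / compressed = 312 / 15 = 20.8

20.8


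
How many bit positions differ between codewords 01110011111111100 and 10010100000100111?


Count differing positions: ^ ^ ^ . . ^ ^ ^ ^ ^ ^ . ^ ^ . ^ ^ = 13 differences

13


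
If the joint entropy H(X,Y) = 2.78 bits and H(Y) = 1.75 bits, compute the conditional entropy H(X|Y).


H(X|Y) = H(X,Y) - H(Y) = 2.78 - 1.75 = 1.03

1.03 bits


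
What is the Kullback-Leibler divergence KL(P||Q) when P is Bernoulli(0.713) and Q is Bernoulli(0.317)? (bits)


KL = p*log2(p/q) + (1-p)*log2((1-p)/(1-q)) = 0.713*log2(0.713/0.317) + 0.287*log2(0.287/0.683) = 0.4748

0.4748 bits


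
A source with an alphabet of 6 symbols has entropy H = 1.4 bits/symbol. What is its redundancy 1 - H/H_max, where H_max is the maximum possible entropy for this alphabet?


H_max = log2(K) = log2(6) = 2.585 bits/symbol. Redundancy = 1 - H/H_max = 1 - 1.4/2.585 = 1 - 0.5416 = 0.4584

0.4584


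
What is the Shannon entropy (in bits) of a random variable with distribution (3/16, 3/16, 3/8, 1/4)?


H = -sum(p_i * log2(p_i)). Terms: -(3/16)*log2(3/16) = 0.452820; -(3/16)*log2(3/16) = 0.452820; -(3/8)*log2(3/8) = 0.530639; -(1/4)*log2(1/4) = 0.500000. H = 0.452820 + 0.452820 + 0.530639 + 0.500000 = 1.9363

1.9363 bits


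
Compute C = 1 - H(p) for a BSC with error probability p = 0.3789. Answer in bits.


H(p) = -p*log2(p) - (1-p)*log2(1-p) = -0.3789*log2(0.3789) - 0.6211*log2(0.6211) = 0.530502 + 0.426759 = 0.9573. C = 1 - H(p) = 1 - 0.9573 = 0.0427

0.0427 bits


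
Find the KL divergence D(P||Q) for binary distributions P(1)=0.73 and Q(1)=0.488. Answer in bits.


KL = p*log2(p/q) + (1-p)*log2((1-p)/(1-q)) = 0.73*log2(0.73/0.488) + 0.27*log2(0.27/0.512) = 0.1749

0.1749 bits


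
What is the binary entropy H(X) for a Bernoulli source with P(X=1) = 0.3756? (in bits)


H = -p*log2(p) - (1-p)*log2(1-p). -0.3756*log2(0.3756) = 0.530622; -0.6244*log2(0.6244) = 0.424253. H = 0.530622 + 0.424253 = 0.9549

0.9549 bits


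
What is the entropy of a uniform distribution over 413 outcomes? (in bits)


H = log2(n) = log2(413) = 8.69

8.69 bits


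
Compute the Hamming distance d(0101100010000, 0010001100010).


Count differing positions: . ^ ^ ^ ^ . ^ ^ ^ . . ^ . = 8 differences

8


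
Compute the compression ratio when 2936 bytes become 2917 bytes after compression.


Ratio = original / compressed = 2936 / 2917 = 1.0065

1.0065


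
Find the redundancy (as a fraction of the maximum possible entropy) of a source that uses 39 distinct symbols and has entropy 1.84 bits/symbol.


H_max = log2(K) = log2(39) = 5.2854 bits/symbol. Redundancy = 1 - H/H_max = 1 - 1.84/5.2854 = 1 - 0.3481 = 0.6519

0.6519


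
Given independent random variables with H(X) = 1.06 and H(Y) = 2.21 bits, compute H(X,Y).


For independent variables, H(X,Y) = H(X) + H(Y) = 1.06 + 2.21 = 3.27

3.27 bits


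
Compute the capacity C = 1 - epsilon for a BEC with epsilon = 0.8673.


C = 1 - epsilon = 1 - 0.8673 = 0.1327

0.1327 bits


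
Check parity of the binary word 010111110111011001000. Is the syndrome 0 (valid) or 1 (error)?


Syndrome = XOR of all bits = 0 XOR 1 XOR 0 XOR 1 XOR 1 XOR 1 XOR 1 XOR 1 XOR 0 XOR 1 XOR 1 XOR 1 XOR 0 XOR 1 XOR 1 XOR 0 XOR 0 XOR 1 XOR 0 XOR 0 XOR 0 = 0

0


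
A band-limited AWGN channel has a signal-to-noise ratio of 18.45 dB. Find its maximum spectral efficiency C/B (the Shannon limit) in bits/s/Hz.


SNR_linear = 10^(18.45/10) = 69.9842; C/B = log2(1 + SNR_linear) = log2(1 + 69.9842) = 6.1494

6.1494 bits/s/Hz


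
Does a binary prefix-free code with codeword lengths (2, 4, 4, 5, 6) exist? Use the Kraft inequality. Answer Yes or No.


Kraft sum = sum(2^(-l_i)) = 0.4219, need <= 1. Result: satisfied (a binary prefix-free code with these lengths exists)

Yes


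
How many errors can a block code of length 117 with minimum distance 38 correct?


Correction capability = floor((d-1)/2) = floor((38-1)/2) = 18

18 errors


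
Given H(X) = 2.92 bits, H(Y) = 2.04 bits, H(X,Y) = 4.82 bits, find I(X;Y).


I(X;Y) = H(X) + H(Y) - H(X,Y) = 2.92 + 2.04 - 4.82 = 0.14

0.14 bits


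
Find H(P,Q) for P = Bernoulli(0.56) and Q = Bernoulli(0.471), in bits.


H(P,Q) = -p*log2(q) - (1-p)*log2(1-q). -0.56*log2(0.471) = 0.608273; -0.44*log2(0.529) = 0.404211. H(P,Q) = 0.608273 + 0.404211 = 1.0125

1.0125 bits


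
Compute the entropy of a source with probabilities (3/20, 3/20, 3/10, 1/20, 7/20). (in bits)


H = -sum(p_i * log2(p_i)). Terms: -(3/20)*log2(3/20) = 0.410545; -(3/20)*log2(3/20) = 0.410545; -(3/10)*log2(3/10) = 0.521090; -(1/20)*log2(1/20) = 0.216096; -(7/20)*log2(7/20) = 0.530101. H = 0.410545 + 0.410545 + 0.521090 + 0.216096 + 0.530101 = 2.0884

2.0884 bits


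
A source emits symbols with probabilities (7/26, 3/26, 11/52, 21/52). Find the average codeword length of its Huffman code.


Huffman construction (repeatedly merge the two least-probable nodes; each merge adds 1 bit to every symbol beneath it): 3/26 + 11/52 = 17/52; 7/26 + 17/52 = 31/52; 21/52 + 31/52 = 1. Resulting codeword lengths (in the order the probabilities were given): (2, 3, 3, 1). L_avg = sum(p_i * l_i) = 7/26*2 + 3/26*3 + 11/52*3 + 21/52*1 = 25/13 = 1.9231

1.9231 bits


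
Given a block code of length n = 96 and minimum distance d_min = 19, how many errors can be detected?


Detection capability = d_min - 1 = 19 - 1 = 18

18 errors


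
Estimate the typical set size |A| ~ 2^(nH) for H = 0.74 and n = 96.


log2|A_typical| = nH = 96 * 0.74 = 71.04, so |A_typical| ~ 2^71.04 = 2.428e+21

2.428e+21


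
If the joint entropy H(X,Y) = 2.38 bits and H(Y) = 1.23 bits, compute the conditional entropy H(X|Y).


H(X|Y) = H(X,Y) - H(Y) = 2.38 - 1.23 = 1.15

1.15 bits


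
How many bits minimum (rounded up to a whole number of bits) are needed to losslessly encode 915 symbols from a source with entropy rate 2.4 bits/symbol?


Minimum bits >= n * H = 915 * 2.4 = 2196.0, rounded up to a whole number of bits = 2196

2196 bits


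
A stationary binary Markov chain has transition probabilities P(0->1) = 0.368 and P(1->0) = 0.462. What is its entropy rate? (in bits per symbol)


Stationary distribution: pi_0 = p10/(p01+p10) = 0.5566, pi_1 = 0.4434. Entropy rate H' = pi_0*H(p01) + pi_1*H(p10) = 0.5566*0.9491 + 0.4434*0.9958 = 0.9698

0.9698 bits/symbol


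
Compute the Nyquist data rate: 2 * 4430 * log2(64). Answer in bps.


Rate = 2 * B * log2(M) = 2 * 4430 * 6.0 = 53160.0

53160.0 bps


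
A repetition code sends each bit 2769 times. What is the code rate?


Rate = k/n = 1/2769

1/2769


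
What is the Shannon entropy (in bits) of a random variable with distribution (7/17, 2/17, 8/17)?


H = -sum(p_i * log2(p_i)). Terms: -(7/17)*log2(7/17) = 0.527103; -(2/17)*log2(2/17) = 0.363231; -(8/17)*log2(8/17) = 0.511747. H = 0.527103 + 0.363231 + 0.511747 = 1.4021

1.4021 bits


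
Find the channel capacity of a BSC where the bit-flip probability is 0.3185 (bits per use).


H(p) = -p*log2(p) - (1-p)*log2(1-p) = -0.3185*log2(0.3185) - 0.6815*log2(0.6815) = 0.525727 + 0.377016 = 0.9027. C = 1 - H(p) = 1 - 0.9027 = 0.0973

0.0973 bits


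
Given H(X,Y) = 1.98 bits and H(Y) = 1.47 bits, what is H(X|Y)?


H(X|Y) = H(X,Y) - H(Y) = 1.98 - 1.47 = 0.51

0.51 bits


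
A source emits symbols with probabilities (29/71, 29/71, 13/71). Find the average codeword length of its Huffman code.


Huffman construction (repeatedly merge the two least-probable nodes; each merge adds 1 bit to every symbol beneath it): 13/71 + 29/71 = 42/71; 29/71 + 42/71 = 1. Resulting codeword lengths (in the order the probabilities were given): (2, 1, 2). L_avg = sum(p_i * l_i) = 29/71*2 + 29/71*1 + 13/71*2 = 113/71 = 1.5915

1.5915 bits
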